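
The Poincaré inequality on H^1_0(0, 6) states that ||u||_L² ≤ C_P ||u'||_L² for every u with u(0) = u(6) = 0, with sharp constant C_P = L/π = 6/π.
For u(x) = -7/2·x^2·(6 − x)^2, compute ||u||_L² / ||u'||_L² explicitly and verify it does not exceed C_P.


||u||_L² / ||u'||_L² = sqrt(3) < C_P = 6/π.

u(x) = -7/2·x^2·(6 − x)^2, so u'(x) = 14*x*(-x^2 + 9*x - 18).
u(x) = -7/2·x^2·(6 − x)^2 vanishes at x = 0 and x = 6, so u ∈ H^1_0(0, 6). Differentiate via the product rule and integrate the resulting polynomials term by term.
  ∫_0^6 u² dx = ∫_0^6 (49*x^8/4 - 294*x^7 + 2646*x^6 - 10584*x^5 + 15876*x^4) dx. Term by term:
    ∫_0^6 49*x^8/4 dx = 13716864;  ∫_0^6 -294*x^7 dx = -61725888;  ∫_0^6 2646*x^6 dx = 105815808;
    ∫_0^6 -10584*x^5 dx = -82301184;  ∫_0^6 15876*x^4 dx = 123451776/5.
  Sum: 13716864 − 61725888 + 105815808 − 82301184 + 123451776/5 = 979776/5.
  ∫_0^6 (u')² dx = ∫_0^6 (196*x^6 - 3528*x^5 + 22932*x^4 - 63504*x^3 + 63504*x^2) dx. Term by term:
    ∫_0^6 196*x^6 dx = 7838208;  ∫_0^6 -3528*x^5 dx = -27433728;  ∫_0^6 22932*x^4 dx = 178319232/5;
    ∫_0^6 -63504*x^3 dx = -20575296;  ∫_0^6 63504*x^2 dx = 4572288.
  Sum: 7838208 − 27433728 + 178319232/5 − 20575296 + 4572288 = 326592/5.
∫_0^6 u² dx = 979776/5, so ||u||_L² = 216*sqrt(105)/5.
∫_0^6 (u')² dx = 326592/5, so ||u'||_L² = 216*sqrt(35)/5.
Ratio ||u||_L² / ||u'||_L² = sqrt(3).
Sharp Poincaré constant on H^1_0(0, 6) is C_P = L/π = 6/π, achieved by sin(π/6·x).
A polynomial bump cannot attain the sharp Poincaré constant (only the first sine eigenfunction does), so the ratio is strictly less than C_P, consistent with ||u||_L² ≤ C_P ||u'||_L².


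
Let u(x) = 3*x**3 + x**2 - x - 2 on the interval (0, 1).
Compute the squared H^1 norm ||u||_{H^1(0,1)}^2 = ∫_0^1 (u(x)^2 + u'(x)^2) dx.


||u||_{H^1}^2 = 4687/210

The H^1 norm (squared) on an interval (0, L) is
  ||u||_{H^1}^2 = ∫_0^L u(x)^2 dx + ∫_0^L u'(x)^2 dx.
Compute u'(x) = 9*x**2 + 2*x - 1.
Then u(x)^2 = 9*x**6 + 6*x**5 - 5*x**4 - 14*x**3 - 3*x**2 + 4*x + 4 and u'(x)^2 = 81*x**4 + 36*x**3 - 14*x**2 - 4*x + 1.
Integrate each monomial from 0 to 1 using ∫_0^1 c·x^n dx = c·1^(n+1)/(n+1):
  ∫_0^1 u(x)^2 dx = ∫_0^1 (9*x^6 + 6*x^5 - 5*x^4 - 14*x^3 - 3*x^2 + 4*x + 4) dx. Term by term:
    ∫_0^1 9*x^6 dx = 9/7;  ∫_0^1 6*x^5 dx = 1;  ∫_0^1 -5*x^4 dx = -1;
    ∫_0^1 -14*x^3 dx = -7/2;  ∫_0^1 -3*x^2 dx = -1;  ∫_0^1 4*x dx = 2;
    ∫_0^1 4 dx = 4.
  Sum: 9/7 + 1 − 1 − 7/2 − 1 + 2 + 4 = 39/14.
  ∫_0^1 u'(x)^2 dx = ∫_0^1 (81*x^4 + 36*x^3 - 14*x^2 - 4*x + 1) dx. Term by term:
    ∫_0^1 81*x^4 dx = 81/5;  ∫_0^1 36*x^3 dx = 9;  ∫_0^1 -14*x^2 dx = -14/3;
    ∫_0^1 -4*x dx = -2;  ∫_0^1 1 dx = 1.
  Sum: 81/5 + 9 − 14/3 − 2 + 1 = 293/15.
Adding: ||u||_{H^1}^2 = 39/14 + 293/15 = 4687/210.


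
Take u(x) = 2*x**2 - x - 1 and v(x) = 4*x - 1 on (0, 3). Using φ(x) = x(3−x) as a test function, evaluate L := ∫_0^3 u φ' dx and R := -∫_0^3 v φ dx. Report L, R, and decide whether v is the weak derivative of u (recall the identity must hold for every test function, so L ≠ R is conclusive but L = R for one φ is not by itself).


LHS = -45/2, RHS = -45/2. Yes, v = u' weakly.

u(x) = 2*x**2 - x - 1, classical derivative u'(x) = 4*x - 1.
φ(x) = x(3−x), so φ'(x) = 3 - 2*x.
Note φ(0) = φ(3) = 0, so the boundary term u·φ vanishes.
LHS = ∫_0^3 u(x) φ'(x) dx = ∫_0^3 (-4*x^3 + 8*x^2 - x - 3) dx. Term by term:
  ∫_0^3 -4*x^3 dx = -81;  ∫_0^3 8*x^2 dx = 72;  ∫_0^3 -x dx = -9/2;
  ∫_0^3 -3 dx = -9.
Sum: -81 + 72 − 9/2 − 9 = -45/2.
So LHS = -45/2.
∫_0^3 v(x) φ(x) dx = ∫_0^3 (-4*x^3 + 13*x^2 - 3*x) dx. Term by term:
  ∫_0^3 -4*x^3 dx = -81;  ∫_0^3 13*x^2 dx = 117;  ∫_0^3 -3*x dx = -27/2.
Sum: -81 + 117 − 27/2 = 45/2.
So RHS = -∫_0^3 v(x) φ(x) dx = -45/2.
LHS = RHS, so the identity holds for this test φ.
Moreover u is smooth here and v(x) = u'(x) = 4*x - 1 pointwise, so the identity holds for every test function. Hence v is the weak derivative of u.


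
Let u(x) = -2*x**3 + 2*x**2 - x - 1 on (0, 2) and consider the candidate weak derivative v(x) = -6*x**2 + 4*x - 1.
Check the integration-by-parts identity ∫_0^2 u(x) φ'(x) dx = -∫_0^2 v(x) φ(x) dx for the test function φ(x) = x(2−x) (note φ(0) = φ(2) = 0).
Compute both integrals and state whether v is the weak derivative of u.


LHS = 28/5, RHS = 28/5. Yes, v = u' weakly.

u(x) = -2*x**3 + 2*x**2 - x - 1, classical derivative u'(x) = -6*x**2 + 4*x - 1.
φ(x) = x(2−x), so φ'(x) = 2 - 2*x.
Note φ(0) = φ(2) = 0, so the boundary term u·φ vanishes.
LHS = ∫_0^2 u(x) φ'(x) dx = ∫_0^2 (4*x^4 - 8*x^3 + 6*x^2 - 2) dx. Term by term:
  ∫_0^2 4*x^4 dx = 128/5;  ∫_0^2 -8*x^3 dx = -32;  ∫_0^2 6*x^2 dx = 16;
  ∫_0^2 -2 dx = -4.
Sum: 128/5 − 32 + 16 − 4 = 28/5.
So LHS = 28/5.
∫_0^2 v(x) φ(x) dx = ∫_0^2 (6*x^4 - 16*x^3 + 9*x^2 - 2*x) dx. Term by term:
  ∫_0^2 6*x^4 dx = 192/5;  ∫_0^2 -16*x^3 dx = -64;  ∫_0^2 9*x^2 dx = 24;
  ∫_0^2 -2*x dx = -4.
Sum: 192/5 − 64 + 24 − 4 = -28/5.
So RHS = -∫_0^2 v(x) φ(x) dx = 28/5.
LHS = RHS, so the identity holds for this test φ.
Moreover u is smooth here and v(x) = u'(x) = -6*x**2 + 4*x - 1 pointwise, so the identity holds for every test function. Hence v is the weak derivative of u.


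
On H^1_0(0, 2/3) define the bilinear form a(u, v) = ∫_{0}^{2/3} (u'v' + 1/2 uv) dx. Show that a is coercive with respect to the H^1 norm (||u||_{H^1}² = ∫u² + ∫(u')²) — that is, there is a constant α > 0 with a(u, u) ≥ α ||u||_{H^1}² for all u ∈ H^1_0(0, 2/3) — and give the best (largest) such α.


α = (2 + 9*π^2)/(4 + 9*π^2)

Coercivity of a(·,·) on H^1_0(0, 2/3) means a(u, u) ≥ α ||u||_{H^1}² for every u ∈ H^1_0.
The interval has length L = 2/3, and Poincaré/coercivity depend only on L. Here a(u, u) = ∫(u')² + (1/2)·∫u².
Here 0 < c = 1/2 < 1. The condition a(u,u) ≥ α||u||_{H^1}² reads (1−α)∫(u')² ≥ (α−c)∫u². Any admissible α is ≤ 1 (rapidly oscillating u have ∫u²/∫(u')² → 0), and α = 1 would force 0 ≥ (1−c)∫u², impossible since c < 1; so 1−α > 0. By the sharp Poincaré inequality on H^1_0 of an interval of length L, ∫(u')² ≥ (π/L)²∫u² with equality for the first sine mode sin(π(x−x₀)/L) (x₀ the left endpoint), so the inequality holds for all u iff (1−α)(π/L)² ≥ α − c, i.e. α ≤ ((π/L)² + c)/((π/L)² + 1) = (1 + c(L/π)²)/(1 + (L/π)²). With (π/L)² = 9*π^2/4 and c = 1/2, the largest admissible constant is α = ((π/L)² + c)/((π/L)² + 1).
Simplifying, α = (2 + 9*π^2)/(4 + 9*π^2).


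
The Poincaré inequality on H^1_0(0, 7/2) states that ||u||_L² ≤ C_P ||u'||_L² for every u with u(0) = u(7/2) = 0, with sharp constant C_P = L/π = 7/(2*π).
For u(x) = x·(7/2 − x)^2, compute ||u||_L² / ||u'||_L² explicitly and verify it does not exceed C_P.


||u||_L² / ||u'||_L² = sqrt(14)/4 < C_P = 7/(2*π).

u(x) = x·(7/2 − x)^2, so u'(x) = (2*x - 7)*(6*x - 7)/4.
u(x) = x·(7/2 − x)^2 vanishes at x = 0 and x = 7/2, so u ∈ H^1_0(0, 7/2). Differentiate via the product rule and integrate the resulting polynomials term by term.
  ∫_0^7/2 u² dx = ∫_0^7/2 (x^6 - 14*x^5 + 147*x^4/2 - 343*x^3/2 + 2401*x^2/16) dx. Term by term:
    ∫_0^7/2 x^6 dx = 117649/128;  ∫_0^7/2 -14*x^5 dx = -823543/192;  ∫_0^7/2 147*x^4/2 dx = 2470629/320;
    ∫_0^7/2 -343*x^3/2 dx = -823543/128;  ∫_0^7/2 2401*x^2/16 dx = 823543/384.
  Sum: 117649/128 − 823543/192 + 2470629/320 − 823543/128 + 823543/384 = 117649/1920.
  ∫_0^7/2 (u')² dx = ∫_0^7/2 (9*x^4 - 84*x^3 + 539*x^2/2 - 343*x + 2401/16) dx. Term by term:
    ∫_0^7/2 9*x^4 dx = 151263/160;  ∫_0^7/2 -84*x^3 dx = -50421/16;  ∫_0^7/2 539*x^2/2 dx = 184877/48;
    ∫_0^7/2 -343*x dx = -16807/8;  ∫_0^7/2 2401/16 dx = 16807/32.
  Sum: 151263/160 − 50421/16 + 184877/48 − 16807/8 + 16807/32 = 16807/240.
∫_0^7/2 u² dx = 117649/1920, so ||u||_L² = 343*sqrt(30)/240.
∫_0^7/2 (u')² dx = 16807/240, so ||u'||_L² = 49*sqrt(105)/60.
Ratio ||u||_L² / ||u'||_L² = sqrt(14)/4.
Sharp Poincaré constant on H^1_0(0, 7/2) is C_P = L/π = 7/(2*π), achieved by sin(2*π/7·x).
A polynomial bump cannot attain the sharp Poincaré constant (only the first sine eigenfunction does), so the ratio is strictly less than C_P, consistent with ||u||_L² ≤ C_P ||u'||_L².


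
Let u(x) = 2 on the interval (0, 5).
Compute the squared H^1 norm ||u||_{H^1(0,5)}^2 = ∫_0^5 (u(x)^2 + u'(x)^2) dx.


||u||_{H^1}^2 = 20

The H^1 norm (squared) on an interval (0, L) is
  ||u||_{H^1}^2 = ∫_0^L u(x)^2 dx + ∫_0^L u'(x)^2 dx.
Compute u'(x) = 0.
Then u(x)^2 = 4 and u'(x)^2 = 0.
Integrate each monomial from 0 to 5 using ∫_0^5 c·x^n dx = c·5^(n+1)/(n+1):
  ∫_0^5 u(x)^2 dx = ∫_0^5 (4) dx. Term by term:
    ∫_0^5 4 dx = 20.
  ∫_0^5 u'(x)^2 dx = ∫_0^5 (0) dx. Term by term:
    ∫_0^5 0 dx = 0.
Adding: ||u||_{H^1}^2 = 20 + 0 = 20.


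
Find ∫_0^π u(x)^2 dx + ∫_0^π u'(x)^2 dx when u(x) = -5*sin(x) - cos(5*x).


||u||_{H^1(0,π)}^2 = 38*π

u'(x) = 5*sin(5*x) - 5*cos(x).
Expand u² and (u')² and integrate term by term on (0, π), using: for integers n ≥ 1, ∫_0^π sin²(nx) dx = ∫_0^π cos²(nx) dx = π/2; for n ≠ n', ∫_0^π sin(nx)sin(n'x) dx = ∫_0^π cos(nx)cos(n'x) dx = 0; and by product-to-sum, ∫_0^π sin(nx)cos(n'x) dx = ½∫_0^π [sin((n+n')x) + sin((n−n')x)] dx, which is 0 when n+n' is even and 2n/(n²−n'²) when n+n' is odd (it need not vanish on (0, π)).
  u² squared terms: (-1)²·∫cos(5x)² dx = 1·π/2 = π/2;  (-5)²·∫sin(x)² dx = 25·π/2 = 25*π/2.
  u² cross terms: 2·(-1)·(-5)·∫cos(5x)·sin(x) dx = 10·(0) = 0.
  So ∫_0^π u² dx = π/2 + 25*π/2 + 0 = 13*π.
  (u')² squared terms: (-5)²·∫cos(x)² dx = 25·π/2 = 25*π/2;  (5)²·∫sin(5x)² dx = 25·π/2 = 25*π/2.
  (u')² cross terms: 2·(-5)·(5)·∫cos(x)·sin(5x) dx = -50·(0) = 0.
  So ∫_0^π (u')² dx = 25*π/2 + 25*π/2 + 0 = 25*π.
||u||_{H^1}^2 = (13*π) + (25*π) = 38*π.


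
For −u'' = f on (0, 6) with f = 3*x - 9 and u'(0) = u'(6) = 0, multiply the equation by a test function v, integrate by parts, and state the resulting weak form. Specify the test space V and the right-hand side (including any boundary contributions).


V = H^1(0, 6) (no boundary constraint on v; u is determined up to an additive constant); weak form: ∫_0^6 u'v' dx = ∫_0^6 (3*x - 9) v dx for all v ∈ V.

Multiply both sides by a test function v and integrate from 0 to 6:
  ∫_0^6 −u''(x) v(x) dx = ∫_0^6 f(x) v(x) dx.
Integrate the LHS by parts once:
  ∫_0^6 −u'' v dx = −[u'(x) v(x)]_0^6 + ∫_0^6 u'(x) v'(x) dx.
Thus ∫_0^6 u'(x) v'(x) dx = ∫_0^6 f(x) v(x) dx + [u'(x) v(x)]_0^6.
Choose V so that boundary terms are either known or forced to vanish.
u has homogeneous Neumann: u'(0) = u'(6) = 0. So [u' v]_0^6 = 0·v(6) − 0·v(0) = 0 for any v; take V = H^1(0, 6).
Weak formulation: find u (satisfying any essential BC) such that ∫_0^6 u'(x) v'(x) dx = ∫_0^6 f v dx for all v ∈ V (homogeneous Neumann, so boundary terms vanish).
Substituting f(x) = 3*x - 9, the right-hand side is ∫_0^6 (3*x - 9) v dx.
Compatibility check (pure Neumann): taking v ≡ 1 ∈ V gives 0 = ∫_0^6 f dx + (0) − (0), i.e. ∫_0^6 f dx must equal u'(0) − u'(6) = 0. Indeed ∫_0^6 (3*x - 9) dx = 0, so the data are compatible. The solution is then unique only up to an additive constant (fix it e.g. by requiring ∫_0^6 u dx = 0).


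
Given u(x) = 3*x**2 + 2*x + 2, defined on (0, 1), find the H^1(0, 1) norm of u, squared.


||u||_{H^1}^2 = 692/15

The H^1 norm (squared) on an interval (0, L) is
  ||u||_{H^1}^2 = ∫_0^L u(x)^2 dx + ∫_0^L u'(x)^2 dx.
Compute u'(x) = 6*x + 2.
Then u(x)^2 = 9*x**4 + 12*x**3 + 16*x**2 + 8*x + 4 and u'(x)^2 = 36*x**2 + 24*x + 4.
Integrate each monomial from 0 to 1 using ∫_0^1 c·x^n dx = c·1^(n+1)/(n+1):
  ∫_0^1 u(x)^2 dx = ∫_0^1 (9*x^4 + 12*x^3 + 16*x^2 + 8*x + 4) dx. Term by term:
    ∫_0^1 9*x^4 dx = 9/5;  ∫_0^1 12*x^3 dx = 3;  ∫_0^1 16*x^2 dx = 16/3;
    ∫_0^1 8*x dx = 4;  ∫_0^1 4 dx = 4.
  Sum: 9/5 + 3 + 16/3 + 4 + 4 = 272/15.
  ∫_0^1 u'(x)^2 dx = ∫_0^1 (36*x^2 + 24*x + 4) dx. Term by term:
    ∫_0^1 36*x^2 dx = 12;  ∫_0^1 24*x dx = 12;  ∫_0^1 4 dx = 4.
  Sum: 12 + 12 + 4 = 28.
Adding: ||u||_{H^1}^2 = 272/15 + 28 = 692/15.


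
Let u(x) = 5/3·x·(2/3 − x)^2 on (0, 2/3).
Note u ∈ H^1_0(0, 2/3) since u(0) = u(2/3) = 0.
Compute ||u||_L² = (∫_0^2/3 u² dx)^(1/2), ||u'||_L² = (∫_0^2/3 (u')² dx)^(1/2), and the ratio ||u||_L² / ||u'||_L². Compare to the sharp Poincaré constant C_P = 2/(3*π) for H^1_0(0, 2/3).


||u||_L² / ||u'||_L² = sqrt(14)/21 < C_P = 2/(3*π).

u(x) = 5/3·x·(2/3 − x)^2, so u'(x) = 5*x^2 - 40*x/9 + 20/27.
u(x) = 5/3·x·(2/3 − x)^2 vanishes at x = 0 and x = 2/3, so u ∈ H^1_0(0, 2/3). Differentiate via the product rule and integrate the resulting polynomials term by term.
  ∫_0^2/3 u² dx = ∫_0^2/3 (25*x^6/9 - 200*x^5/27 + 200*x^4/27 - 800*x^3/243 + 400*x^2/729) dx. Term by term:
    ∫_0^2/3 25*x^6/9 dx = 3200/137781;  ∫_0^2/3 -200*x^5/27 dx = -6400/59049;  ∫_0^2/3 200*x^4/27 dx = 1280/6561;
    ∫_0^2/3 -800*x^3/243 dx = -3200/19683;  ∫_0^2/3 400*x^2/729 dx = 3200/59049.
  Sum: 3200/137781 − 6400/59049 + 1280/6561 − 3200/19683 + 3200/59049 = 640/413343.
  ∫_0^2/3 (u')² dx = ∫_0^2/3 (25*x^4 - 400*x^3/9 + 2200*x^2/81 - 1600*x/243 + 400/729) dx. Term by term:
    ∫_0^2/3 25*x^4 dx = 160/243;  ∫_0^2/3 -400*x^3/9 dx = -1600/729;  ∫_0^2/3 2200*x^2/81 dx = 17600/6561;
    ∫_0^2/3 -1600*x/243 dx = -3200/2187;  ∫_0^2/3 400/729 dx = 800/2187.
  Sum: 160/243 − 1600/729 + 17600/6561 − 3200/2187 + 800/2187 = 320/6561.
∫_0^2/3 u² dx = 640/413343, so ||u||_L² = 8*sqrt(70)/1701.
∫_0^2/3 (u')² dx = 320/6561, so ||u'||_L² = 8*sqrt(5)/81.
Ratio ||u||_L² / ||u'||_L² = sqrt(14)/21.
Sharp Poincaré constant on H^1_0(0, 2/3) is C_P = L/π = 2/(3*π), achieved by sin(3*π/2·x).
A polynomial bump cannot attain the sharp Poincaré constant (only the first sine eigenfunction does), so the ratio is strictly less than C_P, consistent with ||u||_L² ≤ C_P ||u'||_L².


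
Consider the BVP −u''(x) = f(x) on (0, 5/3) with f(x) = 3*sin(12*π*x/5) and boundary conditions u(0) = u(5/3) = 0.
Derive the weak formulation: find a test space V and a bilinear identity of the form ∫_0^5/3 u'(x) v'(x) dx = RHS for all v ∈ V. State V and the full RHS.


V = H^1_0(0, 5/3) (so v(0) = v(5/3) = 0); weak form: ∫_0^5/3 u'v' dx = ∫_0^5/3 (3*sin(12*π*x/5)) v dx for all v ∈ V.

Multiply both sides by a test function v and integrate from 0 to 5/3:
  ∫_0^5/3 −u''(x) v(x) dx = ∫_0^5/3 f(x) v(x) dx.
Integrate the LHS by parts once:
  ∫_0^5/3 −u'' v dx = −[u'(x) v(x)]_0^5/3 + ∫_0^5/3 u'(x) v'(x) dx.
Thus ∫_0^5/3 u'(x) v'(x) dx = ∫_0^5/3 f(x) v(x) dx + [u'(x) v(x)]_0^5/3.
Choose V so that boundary terms are either known or forced to vanish.
u is Dirichlet: u(0) = u(5/3) = 0. Let V = H^1_0(0, 5/3); then v(0) = v(5/3) = 0, and [u' v]_0^5/3 = 0.
Weak formulation: find u (satisfying any essential BC) such that ∫_0^5/3 u'(x) v'(x) dx = ∫_0^5/3 f v dx for all v ∈ V.
Substituting f(x) = 3*sin(12*π*x/5), the right-hand side is ∫_0^5/3 (3*sin(12*π*x/5)) v dx.


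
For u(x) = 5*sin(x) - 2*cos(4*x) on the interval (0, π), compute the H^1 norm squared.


||u||_{H^1(0,π)}^2 = 136/3 + 59*π

u'(x) = 8*sin(4*x) + 5*cos(x).
Expand u² and (u')² and integrate term by term on (0, π), using: for integers n ≥ 1, ∫_0^π sin²(nx) dx = ∫_0^π cos²(nx) dx = π/2; for n ≠ n', ∫_0^π sin(nx)sin(n'x) dx = ∫_0^π cos(nx)cos(n'x) dx = 0; and by product-to-sum, ∫_0^π sin(nx)cos(n'x) dx = ½∫_0^π [sin((n+n')x) + sin((n−n')x)] dx, which is 0 when n+n' is even and 2n/(n²−n'²) when n+n' is odd (it need not vanish on (0, π)).
  u² squared terms: (-2)²·∫cos(4x)² dx = 4·π/2 = 2*π;  (5)²·∫sin(x)² dx = 25·π/2 = 25*π/2.
  u² cross terms: 2·(-2)·(5)·∫cos(4x)·sin(x) dx = -20·(-2/15) = 8/3.
  So ∫_0^π u² dx = 2*π + 25*π/2 + 8/3 = 8/3 + 29*π/2.
  (u')² squared terms: (5)²·∫cos(x)² dx = 25·π/2 = 25*π/2;  (8)²·∫sin(4x)² dx = 64·π/2 = 32*π.
  (u')² cross terms: 2·(5)·(8)·∫cos(x)·sin(4x) dx = 80·(8/15) = 128/3.
  So ∫_0^π (u')² dx = 25*π/2 + 32*π + 128/3 = 128/3 + 89*π/2.
||u||_{H^1}^2 = (8/3 + 29*π/2) + (128/3 + 89*π/2) = 136/3 + 59*π.


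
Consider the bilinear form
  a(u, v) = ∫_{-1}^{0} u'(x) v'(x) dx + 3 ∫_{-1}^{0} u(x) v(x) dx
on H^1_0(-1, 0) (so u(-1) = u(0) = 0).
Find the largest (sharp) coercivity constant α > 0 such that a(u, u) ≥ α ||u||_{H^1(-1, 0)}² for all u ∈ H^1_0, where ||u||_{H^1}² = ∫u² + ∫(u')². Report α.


α = 1

Coercivity of a(·,·) on H^1_0(-1, 0) means a(u, u) ≥ α ||u||_{H^1}² for every u ∈ H^1_0.
The interval has length L = 1, and Poincaré/coercivity depend only on L. Here a(u, u) = ∫(u')² + (3)·∫u².
Here c = 3 ≥ 1, so a(u,u) = ∫(u')² + c∫u² ≥ ∫(u')² + ∫u² = ||u||_{H^1}², i.e. α = 1 works. No larger α is possible: a(u,u) ≥ α||u||_{H^1}² means (1−α)∫(u')² ≥ (α−c)∫u², and for the modes u_n = sin(nπ(x−x₀)/L) (x₀ the left endpoint) one has ∫u_n²/∫(u_n')² = (L/(nπ))² → 0, so a(u_n,u_n)/||u_n||_{H^1}² → 1. Hence the optimal constant is α = 1.
Therefore α = 1.


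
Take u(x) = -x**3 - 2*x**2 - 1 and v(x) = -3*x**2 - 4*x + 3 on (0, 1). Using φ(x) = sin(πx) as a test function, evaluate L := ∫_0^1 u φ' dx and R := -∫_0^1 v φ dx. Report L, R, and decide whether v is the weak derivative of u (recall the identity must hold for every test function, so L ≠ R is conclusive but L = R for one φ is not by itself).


LHS = -12/π^3 + 7/π, RHS = (-12 + π^2)/π^3. No, v is not the weak derivative of u.

u(x) = -x**3 - 2*x**2 - 1, classical derivative u'(x) = -3*x**2 - 4*x.
φ(x) = sin(πx), so φ'(x) = π*cos(π*x).
Note φ(0) = φ(1) = 0, so the boundary term u·φ vanishes.
LHS = ∫_0^1 u(x) φ'(x) dx = ∫_0^1 (-π*x^3*cos(π*x) - 2*π*x^2*cos(π*x) - π*cos(π*x)) dx. Term by term:
  ∫_0^1 -π*cos(π*x) dx = 0;  ∫_0^1 -π*x^3*cos(π*x) dx = -12/π^3 + 3/π;  ∫_0^1 -2*π*x^2*cos(π*x) dx = 4/π.
Sum: 0 + -12/π^3 + 3/π + 4/π = -12/π^3 + 7/π.
So LHS = -12/π^3 + 7/π.
∫_0^1 v(x) φ(x) dx = ∫_0^1 (-3*x^2*sin(π*x) - 4*x*sin(π*x) + 3*sin(π*x)) dx. Term by term:
  ∫_0^1 3*sin(π*x) dx = 6/π;  ∫_0^1 -4*x*sin(π*x) dx = -4/π;  ∫_0^1 -3*x^2*sin(π*x) dx = -3/π + 12/π^3.
Sum: 6/π − 4/π + -3/π + 12/π^3 = (12 - π^2)/π^3.
So RHS = -∫_0^1 v(x) φ(x) dx = (-12 + π^2)/π^3.
LHS − RHS = 6/π ≠ 0, so the identity fails.
(For a valid weak derivative the identity must hold for EVERY test function, in particular this one. The failure shows v is NOT the weak derivative of u.)
Correct weak derivative would be u'(x) = -3*x**2 - 4*x.


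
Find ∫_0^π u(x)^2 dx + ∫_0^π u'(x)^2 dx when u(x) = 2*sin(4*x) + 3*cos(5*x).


||u||_{H^1(0,π)}^2 = -832/3 + 151*π

u'(x) = -15*sin(5*x) + 8*cos(4*x).
Expand u² and (u')² and integrate term by term on (0, π), using: for integers n ≥ 1, ∫_0^π sin²(nx) dx = ∫_0^π cos²(nx) dx = π/2; for n ≠ n', ∫_0^π sin(nx)sin(n'x) dx = ∫_0^π cos(nx)cos(n'x) dx = 0; and by product-to-sum, ∫_0^π sin(nx)cos(n'x) dx = ½∫_0^π [sin((n+n')x) + sin((n−n')x)] dx, which is 0 when n+n' is even and 2n/(n²−n'²) when n+n' is odd (it need not vanish on (0, π)).
  u² squared terms: (2)²·∫sin(4x)² dx = 4·π/2 = 2*π;  (3)²·∫cos(5x)² dx = 9·π/2 = 9*π/2.
  u² cross terms: 2·(2)·(3)·∫sin(4x)·cos(5x) dx = 12·(-8/9) = -32/3.
  So ∫_0^π u² dx = 2*π + 9*π/2 − 32/3 = -32/3 + 13*π/2.
  (u')² squared terms: (-15)²·∫sin(5x)² dx = 225·π/2 = 225*π/2;  (8)²·∫cos(4x)² dx = 64·π/2 = 32*π.
  (u')² cross terms: 2·(-15)·(8)·∫sin(5x)·cos(4x) dx = -240·(10/9) = -800/3.
  So ∫_0^π (u')² dx = 225*π/2 + 32*π − 800/3 = -800/3 + 289*π/2.
||u||_{H^1}^2 = (-32/3 + 13*π/2) + (-800/3 + 289*π/2) = -832/3 + 151*π.


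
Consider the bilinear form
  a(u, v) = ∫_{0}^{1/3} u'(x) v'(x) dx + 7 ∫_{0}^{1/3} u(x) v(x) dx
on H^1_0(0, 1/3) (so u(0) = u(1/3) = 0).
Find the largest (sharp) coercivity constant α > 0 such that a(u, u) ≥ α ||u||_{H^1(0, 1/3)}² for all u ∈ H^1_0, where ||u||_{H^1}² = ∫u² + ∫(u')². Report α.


α = 1

Coercivity of a(·,·) on H^1_0(0, 1/3) means a(u, u) ≥ α ||u||_{H^1}² for every u ∈ H^1_0.
The interval has length L = 1/3, and Poincaré/coercivity depend only on L. Here a(u, u) = ∫(u')² + (7)·∫u².
Here c = 7 ≥ 1, so a(u,u) = ∫(u')² + c∫u² ≥ ∫(u')² + ∫u² = ||u||_{H^1}², i.e. α = 1 works. No larger α is possible: a(u,u) ≥ α||u||_{H^1}² means (1−α)∫(u')² ≥ (α−c)∫u², and for the modes u_n = sin(nπ(x−x₀)/L) (x₀ the left endpoint) one has ∫u_n²/∫(u_n')² = (L/(nπ))² → 0, so a(u_n,u_n)/||u_n||_{H^1}² → 1. Hence the optimal constant is α = 1.
Therefore α = 1.


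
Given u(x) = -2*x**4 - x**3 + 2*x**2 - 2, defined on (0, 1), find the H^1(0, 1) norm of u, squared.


||u||_{H^1}^2 = 5977/630

The H^1 norm (squared) on an interval (0, L) is
  ||u||_{H^1}^2 = ∫_0^L u(x)^2 dx + ∫_0^L u'(x)^2 dx.
Compute u'(x) = -8*x**3 - 3*x**2 + 4*x.
Then u(x)^2 = 4*x**8 + 4*x**7 - 7*x**6 - 4*x**5 + 12*x**4 + 4*x**3 - 8*x**2 + 4 and u'(x)^2 = 64*x**6 + 48*x**5 - 55*x**4 - 24*x**3 + 16*x**2.
Integrate each monomial from 0 to 1 using ∫_0^1 c·x^n dx = c·1^(n+1)/(n+1):
  ∫_0^1 u(x)^2 dx = ∫_0^1 (4*x^8 + 4*x^7 - 7*x^6 - 4*x^5 + 12*x^4 + 4*x^3 - 8*x^2 + 4) dx. Term by term:
    ∫_0^1 4*x^8 dx = 4/9;  ∫_0^1 4*x^7 dx = 1/2;  ∫_0^1 -7*x^6 dx = -1;
    ∫_0^1 -4*x^5 dx = -2/3;  ∫_0^1 12*x^4 dx = 12/5;  ∫_0^1 4*x^3 dx = 1;
    ∫_0^1 -8*x^2 dx = -8/3;  ∫_0^1 4 dx = 4.
  Sum: 4/9 + 1/2 − 1 − 2/3 + 12/5 + 1 − 8/3 + 4 = 361/90.
  ∫_0^1 u'(x)^2 dx = ∫_0^1 (64*x^6 + 48*x^5 - 55*x^4 - 24*x^3 + 16*x^2) dx. Term by term:
    ∫_0^1 64*x^6 dx = 64/7;  ∫_0^1 48*x^5 dx = 8;  ∫_0^1 -55*x^4 dx = -11;
    ∫_0^1 -24*x^3 dx = -6;  ∫_0^1 16*x^2 dx = 16/3.
  Sum: 64/7 + 8 − 11 − 6 + 16/3 = 115/21.
Adding: ||u||_{H^1}^2 = 361/90 + 115/21 = 5977/630.


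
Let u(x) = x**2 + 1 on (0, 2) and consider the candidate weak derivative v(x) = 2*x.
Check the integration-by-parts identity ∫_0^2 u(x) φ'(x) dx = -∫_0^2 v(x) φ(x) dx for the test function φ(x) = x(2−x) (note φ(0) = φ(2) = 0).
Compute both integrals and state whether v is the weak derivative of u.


LHS = -8/3, RHS = -8/3. Yes, v = u' weakly.

u(x) = x**2 + 1, classical derivative u'(x) = 2*x.
φ(x) = x(2−x), so φ'(x) = 2 - 2*x.
Note φ(0) = φ(2) = 0, so the boundary term u·φ vanishes.
LHS = ∫_0^2 u(x) φ'(x) dx = ∫_0^2 (-2*x^3 + 2*x^2 - 2*x + 2) dx. Term by term:
  ∫_0^2 -2*x^3 dx = -8;  ∫_0^2 2*x^2 dx = 16/3;  ∫_0^2 -2*x dx = -4;
  ∫_0^2 2 dx = 4.
Sum: -8 + 16/3 − 4 + 4 = -8/3.
So LHS = -8/3.
∫_0^2 v(x) φ(x) dx = ∫_0^2 (-2*x^3 + 4*x^2) dx. Term by term:
  ∫_0^2 -2*x^3 dx = -8;  ∫_0^2 4*x^2 dx = 32/3.
Sum: -8 + 32/3 = 8/3.
So RHS = -∫_0^2 v(x) φ(x) dx = -8/3.
LHS = RHS, so the identity holds for this test φ.
Moreover u is smooth here and v(x) = u'(x) = 2*x pointwise, so the identity holds for every test function. Hence v is the weak derivative of u.


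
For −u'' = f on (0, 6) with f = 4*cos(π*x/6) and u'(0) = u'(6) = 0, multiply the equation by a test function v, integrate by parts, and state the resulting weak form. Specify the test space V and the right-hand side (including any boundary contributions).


V = H^1(0, 6) (no boundary constraint on v; u is determined up to an additive constant); weak form: ∫_0^6 u'v' dx = ∫_0^6 (4*cos(π*x/6)) v dx for all v ∈ V.

Multiply both sides by a test function v and integrate from 0 to 6:
  ∫_0^6 −u''(x) v(x) dx = ∫_0^6 f(x) v(x) dx.
Integrate the LHS by parts once:
  ∫_0^6 −u'' v dx = −[u'(x) v(x)]_0^6 + ∫_0^6 u'(x) v'(x) dx.
Thus ∫_0^6 u'(x) v'(x) dx = ∫_0^6 f(x) v(x) dx + [u'(x) v(x)]_0^6.
Choose V so that boundary terms are either known or forced to vanish.
u has homogeneous Neumann: u'(0) = u'(6) = 0. So [u' v]_0^6 = 0·v(6) − 0·v(0) = 0 for any v; take V = H^1(0, 6).
Weak formulation: find u (satisfying any essential BC) such that ∫_0^6 u'(x) v'(x) dx = ∫_0^6 f v dx for all v ∈ V (homogeneous Neumann, so boundary terms vanish).
Substituting f(x) = 4*cos(π*x/6), the right-hand side is ∫_0^6 (4*cos(π*x/6)) v dx.
Compatibility check (pure Neumann): taking v ≡ 1 ∈ V gives 0 = ∫_0^6 f dx + (0) − (0), i.e. ∫_0^6 f dx must equal u'(0) − u'(6) = 0. Indeed ∫_0^6 (4*cos(π*x/6)) dx = 0, so the data are compatible. The solution is then unique only up to an additive constant (fix it e.g. by requiring ∫_0^6 u dx = 0).


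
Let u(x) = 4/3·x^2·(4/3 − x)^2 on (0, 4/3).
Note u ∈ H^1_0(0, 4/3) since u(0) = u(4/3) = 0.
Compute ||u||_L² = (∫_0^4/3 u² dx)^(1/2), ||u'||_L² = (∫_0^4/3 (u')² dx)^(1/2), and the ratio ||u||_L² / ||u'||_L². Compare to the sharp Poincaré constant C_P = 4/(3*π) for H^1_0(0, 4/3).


||u||_L² / ||u'||_L² = 2*sqrt(3)/9 < C_P = 4/(3*π).

u(x) = 4/3·x^2·(4/3 − x)^2, so u'(x) = 16*x*(3*x - 4)*(3*x - 2)/27.
u(x) = 4/3·x^2·(4/3 − x)^2 vanishes at x = 0 and x = 4/3, so u ∈ H^1_0(0, 4/3). Differentiate via the product rule and integrate the resulting polynomials term by term.
  ∫_0^4/3 u² dx = ∫_0^4/3 (16*x^8/9 - 256*x^7/27 + 512*x^6/27 - 4096*x^5/243 + 4096*x^4/729) dx. Term by term:
    ∫_0^4/3 16*x^8/9 dx = 4194304/1594323;  ∫_0^4/3 -256*x^7/27 dx = -2097152/177147;  ∫_0^4/3 512*x^6/27 dx = 8388608/413343;
    ∫_0^4/3 -4096*x^5/243 dx = -8388608/531441;  ∫_0^4/3 4096*x^4/729 dx = 4194304/885735.
  Sum: 4194304/1594323 − 2097152/177147 + 8388608/413343 − 8388608/531441 + 4194304/885735 = 2097152/55801305.
  ∫_0^4/3 (u')² dx = ∫_0^4/3 (256*x^6/9 - 1024*x^5/9 + 13312*x^4/81 - 8192*x^3/81 + 16384*x^2/729) dx. Term by term:
    ∫_0^4/3 256*x^6/9 dx = 4194304/137781;  ∫_0^4/3 -1024*x^5/9 dx = -2097152/19683;  ∫_0^4/3 13312*x^4/81 dx = 13631488/98415;
    ∫_0^4/3 -8192*x^3/81 dx = -524288/6561;  ∫_0^4/3 16384*x^2/729 dx = 1048576/59049.
  Sum: 4194304/137781 − 2097152/19683 + 13631488/98415 − 524288/6561 + 1048576/59049 = 524288/2066715.
∫_0^4/3 u² dx = 2097152/55801305, so ||u||_L² = 1024*sqrt(210)/76545.
∫_0^4/3 (u')² dx = 524288/2066715, so ||u'||_L² = 512*sqrt(70)/8505.
Ratio ||u||_L² / ||u'||_L² = 2*sqrt(3)/9.
Sharp Poincaré constant on H^1_0(0, 4/3) is C_P = L/π = 4/(3*π), achieved by sin(3*π/4·x).
A polynomial bump cannot attain the sharp Poincaré constant (only the first sine eigenfunction does), so the ratio is strictly less than C_P, consistent with ||u||_L² ≤ C_P ||u'||_L².


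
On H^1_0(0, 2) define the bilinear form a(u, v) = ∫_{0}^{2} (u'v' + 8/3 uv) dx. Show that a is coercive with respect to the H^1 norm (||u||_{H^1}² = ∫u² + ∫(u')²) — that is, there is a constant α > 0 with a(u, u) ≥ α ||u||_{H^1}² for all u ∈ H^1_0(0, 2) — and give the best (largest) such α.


α = 1

Coercivity of a(·,·) on H^1_0(0, 2) means a(u, u) ≥ α ||u||_{H^1}² for every u ∈ H^1_0.
The interval has length L = 2, and Poincaré/coercivity depend only on L. Here a(u, u) = ∫(u')² + (8/3)·∫u².
Here c = 8/3 ≥ 1, so a(u,u) = ∫(u')² + c∫u² ≥ ∫(u')² + ∫u² = ||u||_{H^1}², i.e. α = 1 works. No larger α is possible: a(u,u) ≥ α||u||_{H^1}² means (1−α)∫(u')² ≥ (α−c)∫u², and for the modes u_n = sin(nπ(x−x₀)/L) (x₀ the left endpoint) one has ∫u_n²/∫(u_n')² = (L/(nπ))² → 0, so a(u_n,u_n)/||u_n||_{H^1}² → 1. Hence the optimal constant is α = 1.
Therefore α = 1.


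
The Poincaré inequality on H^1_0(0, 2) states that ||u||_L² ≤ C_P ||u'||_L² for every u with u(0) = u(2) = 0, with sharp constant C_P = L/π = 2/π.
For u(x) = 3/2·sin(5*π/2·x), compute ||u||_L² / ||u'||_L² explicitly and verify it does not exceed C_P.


||u||_L² / ||u'||_L² = 2/(5*π) < C_P = 2/π.

u(x) = 3/2·sin(5*π/2·x), so u'(x) = 15*π*cos(5*π*x/2)/4.
Writing u(x) = A·sin(kπx/L) with A = 3/2 and k = 5, use ∫_0^L sin²(kπx/L) dx = L/2 and ∫_0^L cos²(kπx/L) dx = L/2.
u² = 9/4·sin²(5*π/2·x) and (u')² = 225*π^2/16·cos²(5*π/2·x), and each of sin², cos² integrates to L/2 = 1 over (0, 2).
∫_0^2 u² dx = 9/4, so ||u||_L² = 3/2.
∫_0^2 (u')² dx = 225*π^2/16, so ||u'||_L² = 15*π/4.
Ratio ||u||_L² / ||u'||_L² = 2/(5*π).
Sharp Poincaré constant on H^1_0(0, 2) is C_P = L/π = 2/π, achieved by sin(π/2·x).
This is the k = 5 harmonic; the ratio L/(kπ) is strictly less than C_P = L/π, consistent with the sharp inequality ||u||_L² ≤ C_P ||u'||_L².


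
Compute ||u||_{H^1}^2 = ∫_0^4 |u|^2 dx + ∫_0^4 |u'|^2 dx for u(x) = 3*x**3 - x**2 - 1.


||u||_{H^1}^2 = 1092236/35

The H^1 norm (squared) on an interval (0, L) is
  ||u||_{H^1}^2 = ∫_0^L u(x)^2 dx + ∫_0^L u'(x)^2 dx.
Compute u'(x) = 9*x**2 - 2*x.
Then u(x)^2 = 9*x**6 - 6*x**5 + x**4 - 6*x**3 + 2*x**2 + 1 and u'(x)^2 = 81*x**4 - 36*x**3 + 4*x**2.
Integrate each monomial from 0 to 4 using ∫_0^4 c·x^n dx = c·4^(n+1)/(n+1):
  ∫_0^4 u(x)^2 dx = ∫_0^4 (9*x^6 - 6*x^5 + x^4 - 6*x^3 + 2*x^2 + 1) dx. Term by term:
    ∫_0^4 9*x^6 dx = 147456/7;  ∫_0^4 -6*x^5 dx = -4096;  ∫_0^4 x^4 dx = 1024/5;
    ∫_0^4 -6*x^3 dx = -384;  ∫_0^4 2*x^2 dx = 128/3;  ∫_0^4 1 dx = 4.
  Sum: 147456/7 − 4096 + 1024/5 − 384 + 128/3 + 4 = 1767844/105.
  ∫_0^4 u'(x)^2 dx = ∫_0^4 (81*x^4 - 36*x^3 + 4*x^2) dx. Term by term:
    ∫_0^4 81*x^4 dx = 82944/5;  ∫_0^4 -36*x^3 dx = -2304;  ∫_0^4 4*x^2 dx = 256/3.
  Sum: 82944/5 − 2304 + 256/3 = 215552/15.
Adding: ||u||_{H^1}^2 = 1767844/105 + 215552/15 = 1092236/35.


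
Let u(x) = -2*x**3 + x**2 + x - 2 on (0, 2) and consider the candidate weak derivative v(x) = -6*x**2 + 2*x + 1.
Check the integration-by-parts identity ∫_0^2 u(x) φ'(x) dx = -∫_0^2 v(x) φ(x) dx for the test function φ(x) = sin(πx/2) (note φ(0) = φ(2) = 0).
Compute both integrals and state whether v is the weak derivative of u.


LHS = -192/π^3 + 36/π, RHS = -192/π^3 + 36/π. Yes, v = u' weakly.

u(x) = -2*x**3 + x**2 + x - 2, classical derivative u'(x) = -6*x**2 + 2*x + 1.
φ(x) = sin(πx/2), so φ'(x) = π*cos(π*x/2)/2.
Note φ(0) = φ(2) = 0, so the boundary term u·φ vanishes.
LHS = ∫_0^2 u(x) φ'(x) dx = ∫_0^2 (-π*x^3*cos(π*x/2) + π*x^2*cos(π*x/2)/2 + π*x*cos(π*x/2)/2 - π*cos(π*x/2)) dx. Term by term:
  ∫_0^2 -π*cos(π*x/2) dx = 0;  ∫_0^2 π*x*cos(π*x/2)/2 dx = -4/π;  ∫_0^2 π*x^2*cos(π*x/2)/2 dx = -8/π;
  ∫_0^2 -π*x^3*cos(π*x/2) dx = -192/π^3 + 48/π.
Sum: 0 − 4/π − 8/π + -192/π^3 + 48/π = -192/π^3 + 36/π.
So LHS = -192/π^3 + 36/π.
∫_0^2 v(x) φ(x) dx = ∫_0^2 (-6*x^2*sin(π*x/2) + 2*x*sin(π*x/2) + sin(π*x/2)) dx. Term by term:
  ∫_0^2 -6*x^2*sin(π*x/2) dx = -48/π + 192/π^3;  ∫_0^2 2*x*sin(π*x/2) dx = 8/π;  ∫_0^2 sin(π*x/2) dx = 4/π.
Sum: -48/π + 192/π^3 + 8/π + 4/π = -36/π + 192/π^3.
So RHS = -∫_0^2 v(x) φ(x) dx = -192/π^3 + 36/π.
LHS = RHS, so the identity holds for this test φ.
Moreover u is smooth here and v(x) = u'(x) = -6*x**2 + 2*x + 1 pointwise, so the identity holds for every test function. Hence v is the weak derivative of u.


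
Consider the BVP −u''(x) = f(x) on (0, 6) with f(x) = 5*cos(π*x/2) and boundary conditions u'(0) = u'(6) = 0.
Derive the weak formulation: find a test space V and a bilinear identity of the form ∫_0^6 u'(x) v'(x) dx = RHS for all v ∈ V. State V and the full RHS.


V = H^1(0, 6) (no boundary constraint on v; u is determined up to an additive constant); weak form: ∫_0^6 u'v' dx = ∫_0^6 (5*cos(π*x/2)) v dx for all v ∈ V.

Multiply both sides by a test function v and integrate from 0 to 6:
  ∫_0^6 −u''(x) v(x) dx = ∫_0^6 f(x) v(x) dx.
Integrate the LHS by parts once:
  ∫_0^6 −u'' v dx = −[u'(x) v(x)]_0^6 + ∫_0^6 u'(x) v'(x) dx.
Thus ∫_0^6 u'(x) v'(x) dx = ∫_0^6 f(x) v(x) dx + [u'(x) v(x)]_0^6.
Choose V so that boundary terms are either known or forced to vanish.
u has homogeneous Neumann: u'(0) = u'(6) = 0. So [u' v]_0^6 = 0·v(6) − 0·v(0) = 0 for any v; take V = H^1(0, 6).
Weak formulation: find u (satisfying any essential BC) such that ∫_0^6 u'(x) v'(x) dx = ∫_0^6 f v dx for all v ∈ V (homogeneous Neumann, so boundary terms vanish).
Substituting f(x) = 5*cos(π*x/2), the right-hand side is ∫_0^6 (5*cos(π*x/2)) v dx.
Compatibility check (pure Neumann): taking v ≡ 1 ∈ V gives 0 = ∫_0^6 f dx + (0) − (0), i.e. ∫_0^6 f dx must equal u'(0) − u'(6) = 0. Indeed ∫_0^6 (5*cos(π*x/2)) dx = 0, so the data are compatible. The solution is then unique only up to an additive constant (fix it e.g. by requiring ∫_0^6 u dx = 0).


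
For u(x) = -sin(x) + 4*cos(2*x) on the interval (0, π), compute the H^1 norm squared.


||u||_{H^1(0,π)}^2 = 80/3 + 41*π

u'(x) = -8*sin(2*x) - cos(x).
Expand u² and (u')² and integrate term by term on (0, π), using: for integers n ≥ 1, ∫_0^π sin²(nx) dx = ∫_0^π cos²(nx) dx = π/2; for n ≠ n', ∫_0^π sin(nx)sin(n'x) dx = ∫_0^π cos(nx)cos(n'x) dx = 0; and by product-to-sum, ∫_0^π sin(nx)cos(n'x) dx = ½∫_0^π [sin((n+n')x) + sin((n−n')x)] dx, which is 0 when n+n' is even and 2n/(n²−n'²) when n+n' is odd (it need not vanish on (0, π)).
  u² squared terms: (-1)²·∫sin(x)² dx = 1·π/2 = π/2;  (4)²·∫cos(2x)² dx = 16·π/2 = 8*π.
  u² cross terms: 2·(-1)·(4)·∫sin(x)·cos(2x) dx = -8·(-2/3) = 16/3.
  So ∫_0^π u² dx = π/2 + 8*π + 16/3 = 16/3 + 17*π/2.
  (u')² squared terms: (-1)²·∫cos(x)² dx = 1·π/2 = π/2;  (-8)²·∫sin(2x)² dx = 64·π/2 = 32*π.
  (u')² cross terms: 2·(-1)·(-8)·∫cos(x)·sin(2x) dx = 16·(4/3) = 64/3.
  So ∫_0^π (u')² dx = π/2 + 32*π + 64/3 = 64/3 + 65*π/2.
||u||_{H^1}^2 = (16/3 + 17*π/2) + (64/3 + 65*π/2) = 80/3 + 41*π.


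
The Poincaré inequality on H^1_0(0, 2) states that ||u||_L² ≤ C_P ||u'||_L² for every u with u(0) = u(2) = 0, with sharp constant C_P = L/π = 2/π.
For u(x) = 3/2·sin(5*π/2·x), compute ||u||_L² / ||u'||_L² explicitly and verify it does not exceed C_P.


||u||_L² / ||u'||_L² = 2/(5*π) < C_P = 2/π.

u(x) = 3/2·sin(5*π/2·x), so u'(x) = 15*π*cos(5*π*x/2)/4.
Writing u(x) = A·sin(kπx/L) with A = 3/2 and k = 5, use ∫_0^L sin²(kπx/L) dx = L/2 and ∫_0^L cos²(kπx/L) dx = L/2.
u² = 9/4·sin²(5*π/2·x) and (u')² = 225*π^2/16·cos²(5*π/2·x), and each of sin², cos² integrates to L/2 = 1 over (0, 2).
∫_0^2 u² dx = 9/4, so ||u||_L² = 3/2.
∫_0^2 (u')² dx = 225*π^2/16, so ||u'||_L² = 15*π/4.
Ratio ||u||_L² / ||u'||_L² = 2/(5*π).
Sharp Poincaré constant on H^1_0(0, 2) is C_P = L/π = 2/π, achieved by sin(π/2·x).
This is the k = 5 harmonic; the ratio L/(kπ) is strictly less than C_P = L/π, consistent with the sharp inequality ||u||_L² ≤ C_P ||u'||_L².


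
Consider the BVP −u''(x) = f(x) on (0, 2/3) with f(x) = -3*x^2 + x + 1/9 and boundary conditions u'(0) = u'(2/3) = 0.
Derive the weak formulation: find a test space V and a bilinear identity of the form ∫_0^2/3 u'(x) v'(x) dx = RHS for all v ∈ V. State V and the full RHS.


V = H^1(0, 2/3) (no boundary constraint on v; u is determined up to an additive constant); weak form: ∫_0^2/3 u'v' dx = ∫_0^2/3 (-3*x^2 + x + 1/9) v dx for all v ∈ V.

Multiply both sides by a test function v and integrate from 0 to 2/3:
  ∫_0^2/3 −u''(x) v(x) dx = ∫_0^2/3 f(x) v(x) dx.
Integrate the LHS by parts once:
  ∫_0^2/3 −u'' v dx = −[u'(x) v(x)]_0^2/3 + ∫_0^2/3 u'(x) v'(x) dx.
Thus ∫_0^2/3 u'(x) v'(x) dx = ∫_0^2/3 f(x) v(x) dx + [u'(x) v(x)]_0^2/3.
Choose V so that boundary terms are either known or forced to vanish.
u has homogeneous Neumann: u'(0) = u'(2/3) = 0. So [u' v]_0^2/3 = 0·v(2/3) − 0·v(0) = 0 for any v; take V = H^1(0, 2/3).
Weak formulation: find u (satisfying any essential BC) such that ∫_0^2/3 u'(x) v'(x) dx = ∫_0^2/3 f v dx for all v ∈ V (homogeneous Neumann, so boundary terms vanish).
Substituting f(x) = -3*x^2 + x + 1/9, the right-hand side is ∫_0^2/3 (-3*x^2 + x + 1/9) v dx.
Compatibility check (pure Neumann): taking v ≡ 1 ∈ V gives 0 = ∫_0^2/3 f dx + (0) − (0), i.e. ∫_0^2/3 f dx must equal u'(0) − u'(2/3) = 0. Indeed ∫_0^2/3 (-3*x^2 + x + 1/9) dx = 0, so the data are compatible. The solution is then unique only up to an additive constant (fix it e.g. by requiring ∫_0^2/3 u dx = 0).


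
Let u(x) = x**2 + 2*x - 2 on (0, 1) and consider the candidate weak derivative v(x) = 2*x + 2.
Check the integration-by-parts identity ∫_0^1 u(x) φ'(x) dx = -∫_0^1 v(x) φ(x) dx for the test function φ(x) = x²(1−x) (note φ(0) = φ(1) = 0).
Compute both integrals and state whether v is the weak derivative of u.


LHS = -4/15, RHS = -4/15. Yes, v = u' weakly.

u(x) = x**2 + 2*x - 2, classical derivative u'(x) = 2*x + 2.
φ(x) = x²(1−x), so φ'(x) = x*(2 - 3*x).
Note φ(0) = φ(1) = 0, so the boundary term u·φ vanishes.
LHS = ∫_0^1 u(x) φ'(x) dx = ∫_0^1 (-3*x^4 - 4*x^3 + 10*x^2 - 4*x) dx. Term by term:
  ∫_0^1 -3*x^4 dx = -3/5;  ∫_0^1 -4*x^3 dx = -1;  ∫_0^1 10*x^2 dx = 10/3;
  ∫_0^1 -4*x dx = -2.
Sum: -3/5 − 1 + 10/3 − 2 = -4/15.
So LHS = -4/15.
∫_0^1 v(x) φ(x) dx = ∫_0^1 (-2*x^4 + 2*x^2) dx. Term by term:
  ∫_0^1 -2*x^4 dx = -2/5;  ∫_0^1 2*x^2 dx = 2/3.
Sum: -2/5 + 2/3 = 4/15.
So RHS = -∫_0^1 v(x) φ(x) dx = -4/15.
LHS = RHS, so the identity holds for this test φ.
Moreover u is smooth here and v(x) = u'(x) = 2*x + 2 pointwise, so the identity holds for every test function. Hence v is the weak derivative of u.


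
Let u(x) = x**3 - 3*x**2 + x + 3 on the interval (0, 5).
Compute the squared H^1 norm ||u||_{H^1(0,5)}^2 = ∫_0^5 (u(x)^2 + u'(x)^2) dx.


||u||_{H^1}^2 = 71975/21

The H^1 norm (squared) on an interval (0, L) is
  ||u||_{H^1}^2 = ∫_0^L u(x)^2 dx + ∫_0^L u'(x)^2 dx.
Compute u'(x) = 3*x**2 - 6*x + 1.
Then u(x)^2 = x**6 - 6*x**5 + 11*x**4 - 17*x**2 + 6*x + 9 and u'(x)^2 = 9*x**4 - 36*x**3 + 42*x**2 - 12*x + 1.
Integrate each monomial from 0 to 5 using ∫_0^5 c·x^n dx = c·5^(n+1)/(n+1):
  ∫_0^5 u(x)^2 dx = ∫_0^5 (x^6 - 6*x^5 + 11*x^4 - 17*x^2 + 6*x + 9) dx. Term by term:
    ∫_0^5 x^6 dx = 78125/7;  ∫_0^5 -6*x^5 dx = -15625;  ∫_0^5 11*x^4 dx = 6875;
    ∫_0^5 -17*x^2 dx = -2125/3;  ∫_0^5 6*x dx = 75;  ∫_0^5 9 dx = 45.
  Sum: 78125/7 − 15625 + 6875 − 2125/3 + 75 + 45 = 38270/21.
  ∫_0^5 u'(x)^2 dx = ∫_0^5 (9*x^4 - 36*x^3 + 42*x^2 - 12*x + 1) dx. Term by term:
    ∫_0^5 9*x^4 dx = 5625;  ∫_0^5 -36*x^3 dx = -5625;  ∫_0^5 42*x^2 dx = 1750;
    ∫_0^5 -12*x dx = -150;  ∫_0^5 1 dx = 5.
  Sum: 5625 − 5625 + 1750 − 150 + 5 = 1605.
Adding: ||u||_{H^1}^2 = 38270/21 + 1605 = 71975/21.


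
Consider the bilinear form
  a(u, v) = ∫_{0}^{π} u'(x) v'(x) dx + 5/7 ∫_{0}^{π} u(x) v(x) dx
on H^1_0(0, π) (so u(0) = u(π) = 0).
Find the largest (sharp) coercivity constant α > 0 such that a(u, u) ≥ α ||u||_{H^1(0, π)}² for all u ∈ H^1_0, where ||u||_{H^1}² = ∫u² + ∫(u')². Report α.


α = 6/7

Coercivity of a(·,·) on H^1_0(0, π) means a(u, u) ≥ α ||u||_{H^1}² for every u ∈ H^1_0.
The interval has length L = π, and Poincaré/coercivity depend only on L. Here a(u, u) = ∫(u')² + (5/7)·∫u².
Here 0 < c = 5/7 < 1. The condition a(u,u) ≥ α||u||_{H^1}² reads (1−α)∫(u')² ≥ (α−c)∫u². Any admissible α is ≤ 1 (rapidly oscillating u have ∫u²/∫(u')² → 0), and α = 1 would force 0 ≥ (1−c)∫u², impossible since c < 1; so 1−α > 0. By the sharp Poincaré inequality on H^1_0 of an interval of length L, ∫(u')² ≥ (π/L)²∫u² with equality for the first sine mode sin(π(x−x₀)/L) (x₀ the left endpoint), so the inequality holds for all u iff (1−α)(π/L)² ≥ α − c, i.e. α ≤ ((π/L)² + c)/((π/L)² + 1) = (1 + c(L/π)²)/(1 + (L/π)²). With (π/L)² = 1 and c = 5/7, the largest admissible constant is α = ((π/L)² + c)/((π/L)² + 1).
Simplifying, α = 6/7.


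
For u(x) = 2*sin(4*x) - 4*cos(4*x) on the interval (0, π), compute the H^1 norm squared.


||u||_{H^1(0,π)}^2 = 170*π

u'(x) = 16*sin(4*x) + 8*cos(4*x).
Expand u² and (u')² and integrate term by term on (0, π), using: for integers n ≥ 1, ∫_0^π sin²(nx) dx = ∫_0^π cos²(nx) dx = π/2; for n ≠ n', ∫_0^π sin(nx)sin(n'x) dx = ∫_0^π cos(nx)cos(n'x) dx = 0; and by product-to-sum, ∫_0^π sin(nx)cos(n'x) dx = ½∫_0^π [sin((n+n')x) + sin((n−n')x)] dx, which is 0 when n+n' is even and 2n/(n²−n'²) when n+n' is odd (it need not vanish on (0, π)).
  u² squared terms: (-4)²·∫cos(4x)² dx = 16·π/2 = 8*π;  (2)²·∫sin(4x)² dx = 4·π/2 = 2*π.
  u² cross terms: 2·(-4)·(2)·∫cos(4x)·sin(4x) dx = -16·(0) = 0.
  So ∫_0^π u² dx = 8*π + 2*π + 0 = 10*π.
  (u')² squared terms: (8)²·∫cos(4x)² dx = 64·π/2 = 32*π;  (16)²·∫sin(4x)² dx = 256·π/2 = 128*π.
  (u')² cross terms: 2·(8)·(16)·∫cos(4x)·sin(4x) dx = 256·(0) = 0.
  So ∫_0^π (u')² dx = 32*π + 128*π + 0 = 160*π.
||u||_{H^1}^2 = (10*π) + (160*π) = 170*π.
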